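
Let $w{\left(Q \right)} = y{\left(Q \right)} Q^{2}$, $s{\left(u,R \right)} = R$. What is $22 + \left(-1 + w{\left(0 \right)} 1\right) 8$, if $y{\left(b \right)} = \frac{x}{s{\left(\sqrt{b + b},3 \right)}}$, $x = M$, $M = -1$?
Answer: $14$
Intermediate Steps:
$x = -1$
$y{\left(b \right)} = - \frac{1}{3}$
$w{\left(Q \right)} = - \frac{Q^{2}}{3}$
$22 + \left(-1 + w{\left(0 \right)} 1\right) 8 = 22 + \left(-1 + - \frac{0^{2}}{3} \cdot 1\right) 8 = 22 + \left(-1 + \left(- \frac{1}{3}\right) 0 \cdot 1\right) 8 = 22 + \left(-1 + 0 \cdot 1\right) 8 = 22 + \left(-1 + 0\right) 8 = 22 - 8 = 14$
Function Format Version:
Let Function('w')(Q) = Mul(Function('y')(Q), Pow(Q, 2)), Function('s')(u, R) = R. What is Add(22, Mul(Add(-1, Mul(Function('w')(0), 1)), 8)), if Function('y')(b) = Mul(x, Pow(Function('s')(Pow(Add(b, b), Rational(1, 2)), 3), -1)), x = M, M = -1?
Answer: 14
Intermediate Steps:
x = -1
Function('y')(b) = Rational(-1, 3) (Function('y')(b) = Mul(-1, Pow(3, -1)) = Mul(-1, Rational(1, 3)) = Rational(-1, 3))
Function('w')(Q) = Mul(Rational(-1, 3), Pow(Q, 2))
Add(22, Mul(Add(-1, Mul(Function('w')(0), 1)), 8)) = Add(22, Mul(Add(-1, Mul(Mul(Rational(-1, 3), Pow(0, 2)), 1)), 8)) = Add(22, Mul(Add(-1, Mul(Mul(Rational(-1, 3), 0), 1)), 8)) = Add(22, Mul(Add(-1, Mul(0, 1)), 8)) = Add(22, Mul(Add(-1, 0), 8)) = Add(22, Mul(-1, 8)) = Add(22, -8) = 14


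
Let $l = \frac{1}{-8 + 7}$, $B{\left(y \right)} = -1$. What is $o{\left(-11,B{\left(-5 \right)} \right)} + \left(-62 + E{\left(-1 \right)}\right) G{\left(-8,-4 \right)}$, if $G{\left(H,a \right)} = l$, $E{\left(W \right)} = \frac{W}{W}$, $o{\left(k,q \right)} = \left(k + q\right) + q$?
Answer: $48$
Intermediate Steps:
$o{\left(k,q \right)} = k + 2 q$
$E{\left(W \right)} = 1$
$l = -1$ ($l = \frac{1}{-1} = -1$)
$G{\left(H,a \right)} = -1$
$o{\left(-11,B{\left(-5 \right)} \right)} + \left(-62 + E{\left(-1 \right)}\right) G{\left(-8,-4 \right)} = \left(-11 + 2 \left(-1\right)\right) + \left(-62 + 1\right) \left(-1\right) = \left(-11 - 2\right) - -61 = -13 + 61 = 48$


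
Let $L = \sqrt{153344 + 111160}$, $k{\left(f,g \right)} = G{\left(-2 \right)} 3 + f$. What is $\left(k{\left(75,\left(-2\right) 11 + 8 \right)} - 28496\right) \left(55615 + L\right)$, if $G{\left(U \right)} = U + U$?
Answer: $-1581301295 - 56866 \sqrt{66126} \approx -1.5959 \cdot 10^{9}$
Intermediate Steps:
$G{\left(U \right)} = 2 U$
$k{\left(f,g \right)} = -12 + f$ ($k{\left(f,g \right)} = 2 \left(-2\right) 3 + f = \left(-4\right) 3 + f = -12 + f$)
$L = 2 \sqrt{66126}$ ($L = \sqrt{264504} = 2 \sqrt{66126} \approx 514.3$)
$\left(k{\left(75,\left(-2\right) 11 + 8 \right)} - 28496\right) \left(55615 + L\right) = \left(\left(-12 + 75\right) - 28496\right) \left(55615 + 2 \sqrt{66126}\right) = \left(63 - 28496\right) \left(55615 + 2 \sqrt{66126}\right) = - 28433 \left(55615 + 2 \sqrt{66126}\right) = -1581301295 - 56866 \sqrt{66126}$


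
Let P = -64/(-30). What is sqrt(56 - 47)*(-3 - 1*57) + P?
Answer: -2668/15 ≈ -177.87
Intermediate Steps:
P = 32/15 (P = -64*(-1/30) = 32/15 ≈ 2.1333)
sqrt(56 - 47)*(-3 - 1*57) + P = sqrt(56 - 47)*(-3 - 1*57) + 32/15 = sqrt(9)*(-3 - 57) + 32/15 = 3*(-60) + 32/15 = -180 + 32/15 = -2668/15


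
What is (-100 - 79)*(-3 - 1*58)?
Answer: 10919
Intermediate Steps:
(-100 - 79)*(-3 - 1*58) = -179*(-3 - 58) = -179*(-61) = 10919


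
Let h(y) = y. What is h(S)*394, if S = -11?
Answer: -4334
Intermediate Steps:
h(S)*394 = -11*394 = -4334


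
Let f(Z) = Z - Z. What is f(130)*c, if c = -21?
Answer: 0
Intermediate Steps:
f(Z) = 0
f(130)*c = 0*(-21) = 0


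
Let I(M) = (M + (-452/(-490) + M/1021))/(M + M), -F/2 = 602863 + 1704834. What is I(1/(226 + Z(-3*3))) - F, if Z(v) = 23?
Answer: 1154546585202/250145 ≈ 4.6155e+6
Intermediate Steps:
F = -4615394 (F = -2*(602863 + 1704834) = -2*2307697 = -4615394)
I(M) = (226/245 + 1022*M/1021)/(2*M) (I(M) = (M + (-452*(-1/490) + M*(1/1021)))/((2*M)) = (M + (226/245 + M/1021))*(1/(2*M)) = (226/245 + 1022*M/1021)*(1/(2*M)) = (226/245 + 1022*M/1021)/(2*M))
I(1/(226 + Z(-3*3))) - F = (115373 + 125195/(226 + 23))/(250145*(1/(226 + 23))) - 1*(-4615394) = (115373 + 125195/249)/(250145*(1/249)) + 4615394 = (115373 + 125195*(1/249))/(250145*(1/249)) + 4615394 = (1/250145)*249*(115373 + 125195/249) + 4615394 = (1/250145)*249*(28853072/249) + 4615394 = 28853072/250145 + 4615394 = 1154546585202/250145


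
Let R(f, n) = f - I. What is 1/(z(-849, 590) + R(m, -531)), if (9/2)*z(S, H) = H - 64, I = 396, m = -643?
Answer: -9/8299 ≈ -0.0010845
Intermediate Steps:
z(S, H) = -128/9 + 2*H/9 (z(S, H) = 2*(H - 64)/9 = 2*(-64 + H)/9 = -128/9 + 2*H/9)
R(f, n) = -396 + f (R(f, n) = f - 1*396 = f - 396 = -396 + f)
1/(z(-849, 590) + R(m, -531)) = 1/((-128/9 + (2/9)*590) + (-396 - 643)) = 1/((-128/9 + 1180/9) - 1039) = 1/(1052/9 - 1039) = 1/(-8299/9) = -9/8299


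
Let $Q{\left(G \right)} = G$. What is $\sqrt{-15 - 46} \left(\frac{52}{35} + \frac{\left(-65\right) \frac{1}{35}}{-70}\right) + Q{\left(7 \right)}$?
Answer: $7 + \frac{741 i \sqrt{61}}{490} \approx 7.0 + 11.811 i$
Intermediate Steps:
$\sqrt{-15 - 46} \left(\frac{52}{35} + \frac{\left(-65\right) \frac{1}{35}}{-70}\right) + Q{\left(7 \right)} = \sqrt{-15 - 46} \left(\frac{52}{35} + \frac{\left(-65\right) \frac{1}{35}}{-70}\right) + 7 = \sqrt{-61} \left(52 \cdot \frac{1}{35} + \left(-65\right) \frac{1}{35} \left(- \frac{1}{70}\right)\right) + 7 = i \sqrt{61} \left(\frac{52}{35} - - \frac{13}{490}\right) + 7 = i \sqrt{61} \left(\frac{52}{35} + \frac{13}{490}\right) + 7 = i \sqrt{61} \cdot \frac{741}{490} + 7 = \frac{741 i \sqrt{61}}{490} + 7 = 7 + \frac{741 i \sqrt{61}}{490}$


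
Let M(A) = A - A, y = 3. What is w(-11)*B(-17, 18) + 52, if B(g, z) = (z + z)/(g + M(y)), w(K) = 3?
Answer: 776/17 ≈ 45.647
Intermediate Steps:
M(A) = 0
B(g, z) = 2*z/g (B(g, z) = (z + z)/(g + 0) = (2*z)/g = 2*z/g)
w(-11)*B(-17, 18) + 52 = 3*(2*18/(-17)) + 52 = 3*(2*18*(-1/17)) + 52 = 3*(-36/17) + 52 = -108/17 + 52 = 776/17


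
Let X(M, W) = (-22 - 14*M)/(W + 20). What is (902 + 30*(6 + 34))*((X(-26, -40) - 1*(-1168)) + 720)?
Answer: 19663159/5 ≈ 3.9326e+6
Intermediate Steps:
X(M, W) = (-22 - 14*M)/(20 + W)
(902 + 30*(6 + 34))*((X(-26, -40) - 1*(-1168)) + 720) = (902 + 30*(6 + 34))*((2*(-11 - 7*(-26))/(20 - 40) - 1*(-1168)) + 720) = (902 + 30*40)*((2*(-11 + 182)/(-20) + 1168) + 720) = (902 + 1200)*((2*(-1/20)*171 + 1168) + 720) = 2102*((-171/10 + 1168) + 720) = 2102*(11509/10 + 720) = 2102*(18709/10) = 19663159/5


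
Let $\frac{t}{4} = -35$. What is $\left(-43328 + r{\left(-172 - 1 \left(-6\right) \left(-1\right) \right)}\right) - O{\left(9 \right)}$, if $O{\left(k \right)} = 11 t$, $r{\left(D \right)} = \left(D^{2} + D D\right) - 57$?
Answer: $21523$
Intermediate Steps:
$t = -140$ ($t = 4 \left(-35\right) = -140$)
$r{\left(D \right)} = -57 + 2 D^{2}$ ($r{\left(D \right)} = \left(D^{2} + D^{2}\right) - 57 = 2 D^{2} - 57 = -57 + 2 D^{2}$)
$O{\left(k \right)} = -1540$ ($O{\left(k \right)} = 11 \left(-140\right) = -1540$)
$\left(-43328 + r{\left(-172 - 1 \left(-6\right) \left(-1\right) \right)}\right) - O{\left(9 \right)} = \left(-43328 - \left(57 - 2 \left(-172 - 1 \left(-6\right) \left(-1\right)\right)^{2}\right)\right) - -1540 = \left(-43328 - \left(57 - 2 \left(-172 - \left(-6\right) \left(-1\right)\right)^{2}\right)\right) + 1540 = \left(-43328 - \left(57 - 2 \left(-172 - 6\right)^{2}\right)\right) + 1540 = \left(-43328 - \left(57 - 2 \left(-178\right)^{2}\right)\right) + 1540 = \left(-43328 + \left(-57 + 2 \cdot 31684\right)\right) + 1540 = \left(-43328 + \left(-57 + 63368\right)\right) + 1540 = \left(-43328 + 63311\right) + 1540 = 19983 + 1540 = 21523$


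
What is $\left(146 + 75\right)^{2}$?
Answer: $48841$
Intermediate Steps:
$\left(146 + 75\right)^{2} = 221^{2} = 48841$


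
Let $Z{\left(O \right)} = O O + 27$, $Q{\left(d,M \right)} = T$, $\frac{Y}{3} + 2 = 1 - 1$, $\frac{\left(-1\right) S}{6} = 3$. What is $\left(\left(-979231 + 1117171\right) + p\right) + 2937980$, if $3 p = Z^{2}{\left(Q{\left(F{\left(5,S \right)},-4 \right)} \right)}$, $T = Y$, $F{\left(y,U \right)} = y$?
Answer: $3077243$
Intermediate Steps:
$S = -18$ ($S = \left(-6\right) 3 = -18$)
$Y = -6$ ($Y = -6 + 3 \left(1 - 1\right) = -6 + 3 \cdot 0 = -6 + 0 = -6$)
$T = -6$
$Q{\left(d,M \right)} = -6$
$Z{\left(O \right)} = 27 + O^{2}$ ($Z{\left(O \right)} = O^{2} + 27 = 27 + O^{2}$)
$p = 1323$ ($p = \frac{\left(27 + \left(-6\right)^{2}\right)^{2}}{3} = \frac{\left(27 + 36\right)^{2}}{3} = \frac{63^{2}}{3} = \frac{1}{3} \cdot 3969 = 1323$)
$\left(\left(-979231 + 1117171\right) + p\right) + 2937980 = \left(\left(-979231 + 1117171\right) + 1323\right) + 2937980 = \left(137940 + 1323\right) + 2937980 = 139263 + 2937980 = 3077243$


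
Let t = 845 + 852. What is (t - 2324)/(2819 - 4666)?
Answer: 627/1847 ≈ 0.33947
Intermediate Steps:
t = 1697
(t - 2324)/(2819 - 4666) = (1697 - 2324)/(2819 - 4666) = -627/(-1847) = -627*(-1/1847) = 627/1847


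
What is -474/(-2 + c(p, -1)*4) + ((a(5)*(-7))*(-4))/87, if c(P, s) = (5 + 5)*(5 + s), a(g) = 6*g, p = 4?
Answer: 193/29 ≈ 6.6552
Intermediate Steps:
c(P, s) = 50 + 10*s (c(P, s) = 10*(5 + s) = 50 + 10*s)
-474/(-2 + c(p, -1)*4) + ((a(5)*(-7))*(-4))/87 = -474/(-2 + (50 + 10*(-1))*4) + (((6*5)*(-7))*(-4))/87 = -474/(-2 + (50 - 10)*4) + ((30*(-7))*(-4))*(1/87) = -474/(-2 + 40*4) - 210*(-4)*(1/87) = -474/(-2 + 160) + 840*(1/87) = -474/158 + 280/29 = -474*1/158 + 280/29 = -3 + 280/29 = 193/29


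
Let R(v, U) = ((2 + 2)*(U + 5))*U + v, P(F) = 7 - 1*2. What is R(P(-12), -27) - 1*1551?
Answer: 830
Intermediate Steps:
P(F) = 5 (P(F) = 7 - 2 = 5)
R(v, U) = v + U*(20 + 4*U) (R(v, U) = (4*(5 + U))*U + v = (20 + 4*U)*U + v = U*(20 + 4*U) + v = v + U*(20 + 4*U))
R(P(-12), -27) - 1*1551 = (5 + 4*(-27)**2 + 20*(-27)) - 1*1551 = (5 + 4*729 - 540) - 1551 = (5 + 2916 - 540) - 1551 = 2381 - 1551 = 830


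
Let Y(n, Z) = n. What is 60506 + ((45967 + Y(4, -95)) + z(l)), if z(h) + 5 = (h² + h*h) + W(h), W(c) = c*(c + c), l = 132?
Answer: 176168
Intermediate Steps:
W(c) = 2*c² (W(c) = c*(2*c) = 2*c²)
z(h) = -5 + 4*h² (z(h) = -5 + ((h² + h*h) + 2*h²) = -5 + ((h² + h²) + 2*h²) = -5 + (2*h² + 2*h²) = -5 + 4*h²)
60506 + ((45967 + Y(4, -95)) + z(l)) = 60506 + ((45967 + 4) + (-5 + 4*132²)) = 60506 + (45971 + (-5 + 4*17424)) = 60506 + (45971 + (-5 + 69696)) = 60506 + (45971 + 69691) = 60506 + 115662 = 176168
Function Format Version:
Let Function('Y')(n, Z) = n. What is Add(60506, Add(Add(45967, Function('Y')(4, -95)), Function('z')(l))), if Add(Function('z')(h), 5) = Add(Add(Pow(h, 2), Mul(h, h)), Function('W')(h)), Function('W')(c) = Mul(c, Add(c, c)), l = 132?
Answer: 176168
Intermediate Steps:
Function('W')(c) = Mul(2, Pow(c, 2)) (Function('W')(c) = Mul(c, Mul(2, c)) = Mul(2, Pow(c, 2)))
Function('z')(h) = Add(-5, Mul(4, Pow(h, 2))) (Function('z')(h) = Add(-5, Add(Add(Pow(h, 2), Mul(h, h)), Mul(2, Pow(h, 2)))) = Add(-5, Add(Add(Pow(h, 2), Pow(h, 2)), Mul(2, Pow(h, 2)))) = Add(-5, Add(Mul(2, Pow(h, 2)), Mul(2, Pow(h, 2)))) = Add(-5, Mul(4, Pow(h, 2))))
Add(60506, Add(Add(45967, Function('Y')(4, -95)), Function('z')(l))) = Add(60506, Add(Add(45967, 4), Add(-5, Mul(4, Pow(132, 2))))) = Add(60506, Add(45971, Add(-5, Mul(4, 17424)))) = Add(60506, Add(45971, Add(-5, 69696))) = Add(60506, Add(45971, 69691)) = Add(60506, 115662) = 176168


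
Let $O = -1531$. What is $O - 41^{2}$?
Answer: $-3212$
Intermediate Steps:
$O - 41^{2} = -1531 - 41^{2} = -1531 - 1681 = -3212$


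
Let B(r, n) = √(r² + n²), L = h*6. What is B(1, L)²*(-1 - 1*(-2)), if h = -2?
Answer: 145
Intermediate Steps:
L = -12 (L = -2*6 = -12)
B(r, n) = √(n² + r²)
B(1, L)²*(-1 - 1*(-2)) = (√((-12)² + 1²))²*(-1 - 1*(-2)) = (√(144 + 1))²*(-1 + 2) = (√145)²*1 = 145*1 = 145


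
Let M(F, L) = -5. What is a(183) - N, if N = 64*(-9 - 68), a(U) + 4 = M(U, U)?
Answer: 4919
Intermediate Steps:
a(U) = -9 (a(U) = -4 - 5 = -9)
N = -4928 (N = 64*(-77) = -4928)
a(183) - N = -9 - 1*(-4928) = -9 + 4928 = 4919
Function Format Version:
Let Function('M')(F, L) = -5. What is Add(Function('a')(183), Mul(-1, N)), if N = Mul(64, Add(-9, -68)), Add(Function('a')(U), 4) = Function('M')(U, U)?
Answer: 4919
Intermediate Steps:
Function('a')(U) = -9 (Function('a')(U) = Add(-4, -5) = -9)
N = -4928 (N = Mul(64, -77) = -4928)
Add(Function('a')(183), Mul(-1, N)) = Add(-9, Mul(-1, -4928)) = Add(-9, 4928) = 4919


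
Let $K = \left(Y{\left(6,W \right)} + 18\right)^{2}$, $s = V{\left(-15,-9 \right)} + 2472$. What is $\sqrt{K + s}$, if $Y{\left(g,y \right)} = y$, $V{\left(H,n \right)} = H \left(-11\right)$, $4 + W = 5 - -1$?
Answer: $\sqrt{3037} \approx 55.109$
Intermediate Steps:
$W = 2$ ($W = -4 + \left(5 - -1\right) = -4 + \left(5 + 1\right) = -4 + 6 = 2$)
$V{\left(H,n \right)} = - 11 H$
$s = 2637$ ($s = \left(-11\right) \left(-15\right) + 2472 = 165 + 2472 = 2637$)
$K = 400$ ($K = \left(2 + 18\right)^{2} = 20^{2} = 400$)
$\sqrt{K + s} = \sqrt{400 + 2637} = \sqrt{3037}$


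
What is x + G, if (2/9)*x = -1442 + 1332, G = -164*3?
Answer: -987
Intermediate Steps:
G = -492
x = -495 (x = 9*(-1442 + 1332)/2 = (9/2)*(-110) = -495)
x + G = -495 - 492 = -987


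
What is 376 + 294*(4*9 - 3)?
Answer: 10078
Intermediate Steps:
376 + 294*(4*9 - 3) = 376 + 294*(36 - 3) = 376 + 294*33 = 376 + 9702 = 10078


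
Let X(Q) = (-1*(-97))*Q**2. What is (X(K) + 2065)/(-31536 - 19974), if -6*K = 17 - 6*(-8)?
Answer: -96833/370872 ≈ -0.26110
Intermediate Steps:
K = -65/6 (K = -(17 - 6*(-8))/6 = -(17 - 1*(-48))/6 = -(17 + 48)/6 = -1/6*65 = -65/6 ≈ -10.833)
X(Q) = 97*Q**2
(X(K) + 2065)/(-31536 - 19974) = (97*(-65/6)**2 + 2065)/(-31536 - 19974) = (97*(4225/36) + 2065)/(-51510) = (409825/36 + 2065)*(-1/51510) = (484165/36)*(-1/51510) = -96833/370872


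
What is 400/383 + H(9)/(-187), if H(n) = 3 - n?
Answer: 77098/71621 ≈ 1.0765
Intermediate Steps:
400/383 + H(9)/(-187) = 400/383 + (3 - 1*9)/(-187) = 400*(1/383) + (3 - 9)*(-1/187) = 400/383 - 6*(-1/187) = 400/383 + 6/187 = 77098/71621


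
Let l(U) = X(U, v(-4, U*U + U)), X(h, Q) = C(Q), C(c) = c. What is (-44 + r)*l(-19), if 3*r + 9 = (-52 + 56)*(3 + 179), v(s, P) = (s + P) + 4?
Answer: 66918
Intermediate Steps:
v(s, P) = 4 + P + s (v(s, P) = (P + s) + 4 = 4 + P + s)
r = 719/3 (r = -3 + ((-52 + 56)*(3 + 179))/3 = -3 + (4*182)/3 = -3 + (1/3)*728 = -3 + 728/3 = 719/3 ≈ 239.67)
X(h, Q) = Q
l(U) = U + U**2 (l(U) = 4 + (U*U + U) - 4 = 4 + (U**2 + U) - 4 = 4 + (U + U**2) - 4 = U + U**2)
(-44 + r)*l(-19) = (-44 + 719/3)*(-19*(1 - 19)) = 587*(-19*(-18))/3 = (587/3)*342 = 66918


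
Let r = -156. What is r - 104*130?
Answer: -13676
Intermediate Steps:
r - 104*130 = -156 - 104*130 = -156 - 13520 = -13676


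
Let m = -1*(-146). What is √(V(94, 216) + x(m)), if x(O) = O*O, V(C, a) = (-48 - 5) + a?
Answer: √21479 ≈ 146.56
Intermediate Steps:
V(C, a) = -53 + a
m = 146
x(O) = O²
√(V(94, 216) + x(m)) = √((-53 + 216) + 146²) = √(163 + 21316) = √21479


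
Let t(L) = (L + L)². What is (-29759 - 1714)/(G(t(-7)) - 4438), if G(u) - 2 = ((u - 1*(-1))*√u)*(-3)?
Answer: 31473/12710 ≈ 2.4762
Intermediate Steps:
t(L) = 4*L² (t(L) = (2*L)² = 4*L²)
G(u) = 2 - 3*√u*(1 + u) (G(u) = 2 + ((u - 1*(-1))*√u)*(-3) = 2 + ((u + 1)*√u)*(-3) = 2 + ((1 + u)*√u)*(-3) = 2 + (√u*(1 + u))*(-3) = 2 - 3*√u*(1 + u))
(-29759 - 1714)/(G(t(-7)) - 4438) = (-29759 - 1714)/((2 - 3*√(4*(-7)²) - 3*(4*(-7)²)^(3/2)) - 4438) = -31473/((2 - 3*√(4*49) - 3*(4*49)^(3/2)) - 4438) = -31473/((2 - 3*√196 - 3*196^(3/2)) - 4438) = -31473/((2 - 3*14 - 3*2744) - 4438) = -31473/((2 - 42 - 8232) - 4438) = -31473/(-8272 - 4438) = -31473/(-12710) = -31473*(-1/12710) = 31473/12710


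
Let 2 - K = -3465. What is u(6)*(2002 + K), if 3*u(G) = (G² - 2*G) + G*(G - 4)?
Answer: 65628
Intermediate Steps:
K = 3467 (K = 2 - 1*(-3465) = 2 + 3465 = 3467)
u(G) = -2*G/3 + G²/3 + G*(-4 + G)/3 (u(G) = ((G² - 2*G) + G*(G - 4))/3 = ((G² - 2*G) + G*(-4 + G))/3 = (G² - 2*G + G*(-4 + G))/3 = -2*G/3 + G²/3 + G*(-4 + G)/3)
u(6)*(2002 + K) = ((⅔)*6*(-3 + 6))*(2002 + 3467) = ((⅔)*6*3)*5469 = 12*5469 = 65628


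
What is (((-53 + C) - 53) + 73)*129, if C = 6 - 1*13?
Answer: -5160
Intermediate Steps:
C = -7 (C = 6 - 13 = -7)
(((-53 + C) - 53) + 73)*129 = (((-53 - 7) - 53) + 73)*129 = ((-60 - 53) + 73)*129 = (-113 + 73)*129 = -40*129 = -5160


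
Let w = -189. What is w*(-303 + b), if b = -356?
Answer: 124551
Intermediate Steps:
w*(-303 + b) = -189*(-303 - 356) = -189*(-659) = 124551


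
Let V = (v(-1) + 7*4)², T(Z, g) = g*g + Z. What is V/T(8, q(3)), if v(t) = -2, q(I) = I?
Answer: 676/17 ≈ 39.765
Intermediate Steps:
T(Z, g) = Z + g² (T(Z, g) = g² + Z = Z + g²)
V = 676 (V = (-2 + 7*4)² = (-2 + 28)² = 26² = 676)
V/T(8, q(3)) = 676/(8 + 3²) = 676/(8 + 9) = 676/17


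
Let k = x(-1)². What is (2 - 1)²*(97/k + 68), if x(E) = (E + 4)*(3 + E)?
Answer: 2545/36 ≈ 70.694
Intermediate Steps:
x(E) = (3 + E)*(4 + E) (x(E) = (4 + E)*(3 + E) = (3 + E)*(4 + E))
k = 36 (k = (12 + (-1)² + 7*(-1))² = (12 + 1 - 7)² = 6² = 36)
(2 - 1)²*(97/k + 68) = (2 - 1)²*(97/36 + 68) = 1²*(97*(1/36) + 68) = 1*(97/36 + 68) = 1*(2545/36) = 2545/36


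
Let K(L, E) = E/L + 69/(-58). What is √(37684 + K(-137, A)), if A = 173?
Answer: √2379172066842/7946 ≈ 194.12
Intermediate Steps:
K(L, E) = -69/58 + E/L (K(L, E) = E/L + 69*(-1/58) = E/L - 69/58 = -69/58 + E/L)
√(37684 + K(-137, A)) = √(37684 + (-69/58 + 173/(-137))) = √(37684 + (-69/58 + 173*(-1/137))) = √(37684 + (-69/58 - 173/137)) = √(37684 - 19487/7946) = √(299417577/7946) = √2379172066842/7946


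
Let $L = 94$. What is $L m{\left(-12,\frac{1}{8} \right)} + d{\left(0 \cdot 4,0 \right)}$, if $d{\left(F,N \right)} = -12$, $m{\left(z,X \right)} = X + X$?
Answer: $\frac{23}{2} \approx 11.5$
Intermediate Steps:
$m{\left(z,X \right)} = 2 X$
$L m{\left(-12,\frac{1}{8} \right)} + d{\left(0 \cdot 4,0 \right)} = 94 \cdot \frac{2}{8} - 12 = 94 \cdot 2 \cdot \frac{1}{8} - 12 = 94 \cdot \frac{1}{4} - 12 = \frac{47}{2} - 12 = \frac{23}{2}$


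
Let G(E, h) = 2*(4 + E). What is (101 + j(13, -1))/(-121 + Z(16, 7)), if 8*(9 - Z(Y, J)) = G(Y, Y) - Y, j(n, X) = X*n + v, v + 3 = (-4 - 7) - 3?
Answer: -71/115 ≈ -0.61739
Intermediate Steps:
v = -17 (v = -3 + ((-4 - 7) - 3) = -3 + (-11 - 3) = -3 - 14 = -17)
G(E, h) = 8 + 2*E
j(n, X) = -17 + X*n (j(n, X) = X*n - 17 = -17 + X*n)
Z(Y, J) = 8 - Y/8 (Z(Y, J) = 9 - ((8 + 2*Y) - Y)/8 = 9 - (8 + Y)/8 = 9 + (-1 - Y/8) = 8 - Y/8)
(101 + j(13, -1))/(-121 + Z(16, 7)) = (101 + (-17 - 1*13))/(-121 + (8 - 1/8*16)) = (101 + (-17 - 13))/(-121 + (8 - 2)) = (101 - 30)/(-121 + 6) = 71/(-115) = 71*(-1/115) = -71/115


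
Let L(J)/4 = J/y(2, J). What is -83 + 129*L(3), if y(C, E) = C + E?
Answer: 1133/5 ≈ 226.60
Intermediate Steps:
L(J) = 4*J/(2 + J) (L(J) = 4*(J/(2 + J)) = 4*J/(2 + J))
-83 + 129*L(3) = -83 + 129*(4*3/(2 + 3)) = -83 + 129*(4*3/5) = -83 + 129*(4*3*(⅕)) = -83 + 129*(12/5) = -83 + 1548/5 = 1133/5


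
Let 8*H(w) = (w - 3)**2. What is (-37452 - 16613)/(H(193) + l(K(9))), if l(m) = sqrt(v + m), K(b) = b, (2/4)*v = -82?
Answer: -195174650/16290249 + 43252*I*sqrt(155)/16290249 ≈ -11.981 + 0.033056*I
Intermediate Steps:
v = -164 (v = 2*(-82) = -164)
l(m) = sqrt(-164 + m)
H(w) = (-3 + w)**2/8 (H(w) = (w - 3)**2/8 = (-3 + w)**2/8)
(-37452 - 16613)/(H(193) + l(K(9))) = (-37452 - 16613)/((-3 + 193)**2/8 + sqrt(-164 + 9)) = -54065/((1/8)*190**2 + sqrt(-155)) = -54065/((1/8)*36100 + I*sqrt(155)) = -54065/(9025/2 + I*sqrt(155))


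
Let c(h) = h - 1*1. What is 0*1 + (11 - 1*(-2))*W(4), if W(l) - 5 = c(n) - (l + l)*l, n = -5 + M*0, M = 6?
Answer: -429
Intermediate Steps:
n = -5 (n = -5 + 6*0 = -5 + 0 = -5)
c(h) = -1 + h (c(h) = h - 1 = -1 + h)
W(l) = -1 - 2*l² (W(l) = 5 + ((-1 - 5) - (l + l)*l) = 5 + (-6 - 2*l*l) = 5 + (-6 - 2*l²) = -1 - 2*l²)
0*1 + (11 - 1*(-2))*W(4) = 0*1 + (11 - 1*(-2))*(-1 - 2*4²) = 0 + (11 + 2)*(-1 - 2*16) = 0 + 13*(-1 - 32) = 0 + 13*(-33) = 0 - 429 = -429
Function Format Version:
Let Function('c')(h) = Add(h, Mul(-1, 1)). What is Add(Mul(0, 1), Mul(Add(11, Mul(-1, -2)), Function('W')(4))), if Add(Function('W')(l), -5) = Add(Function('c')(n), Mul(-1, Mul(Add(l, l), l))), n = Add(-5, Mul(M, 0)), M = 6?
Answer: -429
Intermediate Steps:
n = -5 (n = Add(-5, Mul(6, 0)) = Add(-5, 0) = -5)
Function('c')(h) = Add(-1, h) (Function('c')(h) = Add(h, -1) = Add(-1, h))
Function('W')(l) = Add(-1, Mul(-2, Pow(l, 2))) (Function('W')(l) = Add(5, Add(Add(-1, -5), Mul(-1, Mul(Add(l, l), l)))) = Add(5, Add(-6, Mul(-1, Mul(Mul(2, l), l)))) = Add(5, Add(-6, Mul(-1, Mul(2, Pow(l, 2))))) = Add(5, Add(-6, Mul(-2, Pow(l, 2)))) = Add(-1, Mul(-2, Pow(l, 2))))
Add(Mul(0, 1), Mul(Add(11, Mul(-1, -2)), Function('W')(4))) = Add(Mul(0, 1), Mul(Add(11, Mul(-1, -2)), Add(-1, Mul(-2, Pow(4, 2))))) = Add(0, Mul(Add(11, 2), Add(-1, Mul(-2, 16)))) = Add(0, Mul(13, Add(-1, -32))) = Add(0, Mul(13, -33)) = Add(0, -429) = -429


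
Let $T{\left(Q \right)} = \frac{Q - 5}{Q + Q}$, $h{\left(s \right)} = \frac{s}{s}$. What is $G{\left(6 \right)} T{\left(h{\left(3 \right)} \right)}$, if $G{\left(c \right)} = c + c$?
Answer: $-24$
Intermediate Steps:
$h{\left(s \right)} = 1$
$T{\left(Q \right)} = \frac{-5 + Q}{2 Q}$
$G{\left(c \right)} = 2 c$
$G{\left(6 \right)} T{\left(h{\left(3 \right)} \right)} = 2 \cdot 6 \frac{-5 + 1}{2 \cdot 1} = 12 \cdot \frac{1}{2} \cdot 1 \left(-4\right) = 12 \left(-2\right) = -24$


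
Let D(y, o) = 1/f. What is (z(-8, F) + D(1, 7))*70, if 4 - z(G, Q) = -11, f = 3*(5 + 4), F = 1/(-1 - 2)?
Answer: 28420/27 ≈ 1052.6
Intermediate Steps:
F = -⅓ (F = 1/(-3) = -⅓ ≈ -0.33333)
f = 27 (f = 3*9 = 27)
D(y, o) = 1/27
z(G, Q) = 15 (z(G, Q) = 4 - 1*(-11) = 4 + 11 = 15)
(z(-8, F) + D(1, 7))*70 = (15 + 1/27)*70 = (406/27)*70 = 28420/27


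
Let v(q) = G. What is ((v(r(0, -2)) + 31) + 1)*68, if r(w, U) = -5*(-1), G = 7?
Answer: 2652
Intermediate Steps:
r(w, U) = 5
v(q) = 7
((v(r(0, -2)) + 31) + 1)*68 = ((7 + 31) + 1)*68 = (38 + 1)*68 = 39*68 = 2652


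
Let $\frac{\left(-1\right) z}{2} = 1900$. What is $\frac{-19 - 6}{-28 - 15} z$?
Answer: $- \frac{95000}{43} \approx -2209.3$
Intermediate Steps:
$z = -3800$ ($z = \left(-2\right) 1900 = -3800$)
$\frac{-19 - 6}{-28 - 15} z = \frac{-19 - 6}{-28 - 15} \left(-3800\right) = \frac{1}{-43} \left(-25\right) \left(-3800\right) = \left(- \frac{1}{43}\right) \left(-25\right) \left(-3800\right) = \frac{25}{43} \left(-3800\right) = - \frac{95000}{43}$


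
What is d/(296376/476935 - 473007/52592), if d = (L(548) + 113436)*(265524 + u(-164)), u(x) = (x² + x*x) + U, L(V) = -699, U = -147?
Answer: -300846389023725177520/70002195651 ≈ -4.2977e+9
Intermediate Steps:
u(x) = -147 + 2*x² (u(x) = (x² + x*x) - 147 = (x² + x²) - 147 = 2*x² - 147 = -147 + 2*x²)
d = 35982155553 (d = (-699 + 113436)*(265524 + (-147 + 2*(-164)²)) = 112737*(265524 + (-147 + 2*26896)) = 112737*(265524 + (-147 + 53792)) = 112737*(265524 + 53645) = 112737*319169 = 35982155553)
d/(296376/476935 - 473007/52592) = 35982155553/(296376/476935 - 473007/52592) = 35982155553/(-210006586953/25082965520) = 35982155553*(-25082965520/210006586953) = -300846389023725177520/70002195651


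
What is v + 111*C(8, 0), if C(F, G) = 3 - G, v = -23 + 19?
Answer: 329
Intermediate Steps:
v = -4
v + 111*C(8, 0) = -4 + 111*(3 - 1*0) = -4 + 111*(3 + 0) = -4 + 111*3 = -4 + 333 = 329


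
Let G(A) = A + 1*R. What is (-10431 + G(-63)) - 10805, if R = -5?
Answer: -21304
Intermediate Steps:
G(A) = -5 + A (G(A) = A + 1*(-5) = A - 5 = -5 + A)
(-10431 + G(-63)) - 10805 = (-10431 + (-5 - 63)) - 10805 = (-10431 - 68) - 10805 = -10499 - 10805 = -21304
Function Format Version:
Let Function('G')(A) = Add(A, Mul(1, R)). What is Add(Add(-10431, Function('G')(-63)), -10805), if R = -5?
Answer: -21304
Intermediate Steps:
Function('G')(A) = Add(-5, A) (Function('G')(A) = Add(A, Mul(1, -5)) = Add(A, -5) = Add(-5, A))
Add(Add(-10431, Function('G')(-63)), -10805) = Add(Add(-10431, Add(-5, -63)), -10805) = Add(Add(-10431, -68), -10805) = Add(-10499, -10805) = -21304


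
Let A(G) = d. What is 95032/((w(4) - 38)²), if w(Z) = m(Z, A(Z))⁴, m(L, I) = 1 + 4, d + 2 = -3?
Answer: 95032/344569 ≈ 0.27580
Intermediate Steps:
d = -5 (d = -2 - 3 = -5)
A(G) = -5
m(L, I) = 5
w(Z) = 625 (w(Z) = 5⁴ = 625)
95032/((w(4) - 38)²) = 95032/((625 - 38)²) = 95032/(587²) = 95032/344569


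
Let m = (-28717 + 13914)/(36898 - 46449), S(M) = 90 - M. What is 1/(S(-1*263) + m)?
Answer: 9551/3386306 ≈ 0.0028205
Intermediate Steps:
m = 14803/9551 (m = -14803/(-9551) = -14803*(-1/9551) = 14803/9551 ≈ 1.5499)
1/(S(-1*263) + m) = 1/((90 - (-1)*263) + 14803/9551) = 1/((90 - 1*(-263)) + 14803/9551) = 1/((90 + 263) + 14803/9551) = 1/(353 + 14803/9551) = 1/(3386306/9551) = 9551/3386306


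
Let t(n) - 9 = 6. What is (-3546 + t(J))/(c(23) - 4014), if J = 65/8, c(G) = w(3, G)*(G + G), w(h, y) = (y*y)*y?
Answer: -3531/555668 ≈ -0.0063545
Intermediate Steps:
w(h, y) = y**3 (w(h, y) = y**2*y = y**3)
c(G) = 2*G**4 (c(G) = G**3*(G + G) = G**3*(2*G) = 2*G**4)
J = 65/8 (J = 65*(1/8) = 65/8 ≈ 8.1250)
t(n) = 15 (t(n) = 9 + 6 = 15)
(-3546 + t(J))/(c(23) - 4014) = (-3546 + 15)/(2*23**4 - 4014) = -3531/(2*279841 - 4014) = -3531/(559682 - 4014) = -3531/555668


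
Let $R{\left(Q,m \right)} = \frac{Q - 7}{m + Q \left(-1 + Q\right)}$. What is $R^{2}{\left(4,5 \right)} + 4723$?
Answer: $\frac{1364956}{289} \approx 4723.0$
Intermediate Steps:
$R{\left(Q,m \right)} = \frac{-7 + Q}{m + Q \left(-1 + Q\right)}$
$R^{2}{\left(4,5 \right)} + 4723 = \left(\frac{-7 + 4}{5 + 4^{2} - 4}\right)^{2} + 4723 = \left(\frac{1}{5 + 16 - 4} \left(-3\right)\right)^{2} + 4723 = \left(\frac{1}{17} \left(-3\right)\right)^{2} + 4723 = \left(- \frac{3}{17}\right)^{2} + 4723 = \frac{9}{289} + 4723 = \frac{1364956}{289}$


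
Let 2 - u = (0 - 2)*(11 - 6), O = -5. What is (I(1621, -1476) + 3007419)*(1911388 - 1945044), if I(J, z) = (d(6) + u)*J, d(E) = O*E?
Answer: -100235679096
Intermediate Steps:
d(E) = -5*E
u = 12 (u = 2 - (0 - 2)*(11 - 6) = 2 - (-2)*5 = 2 - 1*(-10) = 2 + 10 = 12)
I(J, z) = -18*J (I(J, z) = (-5*6 + 12)*J = (-30 + 12)*J = -18*J)
(I(1621, -1476) + 3007419)*(1911388 - 1945044) = (-18*1621 + 3007419)*(1911388 - 1945044) = (-29178 + 3007419)*(-33656) = 2978241*(-33656) = -100235679096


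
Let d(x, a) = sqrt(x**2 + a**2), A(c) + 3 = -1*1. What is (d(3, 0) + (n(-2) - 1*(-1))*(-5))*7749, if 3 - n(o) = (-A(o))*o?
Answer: -441693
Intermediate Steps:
A(c) = -4 (A(c) = -3 - 1*1 = -3 - 1 = -4)
n(o) = 3 - 4*o (n(o) = 3 - (-1*(-4))*o = 3 - 4*o)
d(x, a) = sqrt(a**2 + x**2)
(d(3, 0) + (n(-2) - 1*(-1))*(-5))*7749 = (sqrt(0**2 + 3**2) + ((3 - 4*(-2)) - 1*(-1))*(-5))*7749 = (sqrt(0 + 9) + ((3 + 8) + 1)*(-5))*7749 = (sqrt(9) + (11 + 1)*(-5))*7749 = (3 + 12*(-5))*7749 = (3 - 60)*7749 = -57*7749 = -441693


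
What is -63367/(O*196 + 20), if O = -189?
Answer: 63367/37024 ≈ 1.7115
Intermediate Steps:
-63367/(O*196 + 20) = -63367/(-189*196 + 20) = -63367/(-37044 + 20) = -63367/(-37024) = -63367*(-1/37024) = 63367/37024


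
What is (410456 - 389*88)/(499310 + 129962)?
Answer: 47028/78659 ≈ 0.59787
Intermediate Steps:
(410456 - 389*88)/(499310 + 129962) = (410456 - 34232)/629272 = 376224*(1/629272) = 47028/78659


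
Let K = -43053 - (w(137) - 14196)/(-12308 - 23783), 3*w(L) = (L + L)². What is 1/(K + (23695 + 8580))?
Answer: -108273/1166933906 ≈ -9.2784e-5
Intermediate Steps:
w(L) = 4*L²/3 (w(L) = (L + L)²/3 = (2*L)²/3 = (4*L²)/3 = 4*L²/3)
K = -4661444981/108273 (K = -43053 - ((4/3)*137² - 14196)/(-12308 - 23783) = -43053 - ((4/3)*18769 - 14196)/(-36091) = -43053 - (75076/3 - 14196)*(-1)/36091 = -43053 - 32488*(-1)/(3*36091) = -43053 - 1*(-32488/108273) = -43053 + 32488/108273 = -4661444981/108273 ≈ -43053.)
1/(K + (23695 + 8580)) = 1/(-4661444981/108273 + (23695 + 8580)) = 1/(-4661444981/108273 + 32275) = 1/(-1166933906/108273) = -108273/1166933906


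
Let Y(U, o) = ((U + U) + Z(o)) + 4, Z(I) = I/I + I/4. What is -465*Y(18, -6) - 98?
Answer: -36931/2 ≈ -18466.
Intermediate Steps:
Z(I) = 1 + I/4 (Z(I) = 1 + I*(1/4) = 1 + I/4)
Y(U, o) = 5 + 2*U + o/4 (Y(U, o) = ((U + U) + (1 + o/4)) + 4 = (2*U + (1 + o/4)) + 4 = (1 + 2*U + o/4) + 4 = 5 + 2*U + o/4)
-465*Y(18, -6) - 98 = -465*(5 + 2*18 + (1/4)*(-6)) - 98 = -465*(5 + 36 - 3/2) - 98 = -465*79/2 - 98 = -36735/2 - 98 = -36931/2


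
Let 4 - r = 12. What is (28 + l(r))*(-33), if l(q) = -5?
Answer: -759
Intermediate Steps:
r = -8 (r = 4 - 1*12 = 4 - 12 = -8)
(28 + l(r))*(-33) = (28 - 5)*(-33) = 23*(-33) = -759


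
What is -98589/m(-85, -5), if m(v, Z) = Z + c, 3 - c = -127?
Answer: -98589/125 ≈ -788.71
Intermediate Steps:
c = 130 (c = 3 - 1*(-127) = 3 + 127 = 130)
m(v, Z) = 130 + Z (m(v, Z) = Z + 130 = 130 + Z)
-98589/m(-85, -5) = -98589/(130 - 5) = -98589/125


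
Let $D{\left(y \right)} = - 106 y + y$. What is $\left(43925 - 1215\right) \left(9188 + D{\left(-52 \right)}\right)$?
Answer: $625616080$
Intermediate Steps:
$D{\left(y \right)} = - 105 y$
$\left(43925 - 1215\right) \left(9188 + D{\left(-52 \right)}\right) = \left(43925 - 1215\right) \left(9188 - -5460\right) = 42710 \left(9188 + 5460\right) = 42710 \cdot 14648 = 625616080$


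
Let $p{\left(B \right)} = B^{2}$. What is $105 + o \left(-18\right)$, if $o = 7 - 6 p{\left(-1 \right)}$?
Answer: $87$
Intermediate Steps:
$o = 1$ ($o = 7 - 6 \left(-1\right)^{2} = 7 - 6 = 1$)
$105 + o \left(-18\right) = 105 + 1 \left(-18\right) = 105 - 18 = 87$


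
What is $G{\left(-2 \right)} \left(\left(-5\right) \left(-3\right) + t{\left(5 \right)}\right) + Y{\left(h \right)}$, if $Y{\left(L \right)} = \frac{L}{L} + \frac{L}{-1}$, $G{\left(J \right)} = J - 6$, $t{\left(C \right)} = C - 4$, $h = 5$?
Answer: $-132$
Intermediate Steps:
$t{\left(C \right)} = -4 + C$ ($t{\left(C \right)} = C - 4 = -4 + C$)
$G{\left(J \right)} = -6 + J$ ($G{\left(J \right)} = J - 6 = -6 + J$)
$Y{\left(L \right)} = 1 - L$ ($Y{\left(L \right)} = 1 + L \left(-1\right) = 1 - L$)
$G{\left(-2 \right)} \left(\left(-5\right) \left(-3\right) + t{\left(5 \right)}\right) + Y{\left(h \right)} = \left(-6 - 2\right) \left(\left(-5\right) \left(-3\right) + \left(-4 + 5\right)\right) + \left(1 - 5\right) = - 8 \left(15 + 1\right) + \left(1 - 5\right) = \left(-8\right) 16 - 4 = -128 - 4 = -132$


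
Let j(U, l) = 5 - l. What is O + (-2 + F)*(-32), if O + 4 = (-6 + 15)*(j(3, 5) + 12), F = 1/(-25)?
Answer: 4232/25 ≈ 169.28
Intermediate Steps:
F = -1/25 ≈ -0.040000
O = 104 (O = -4 + (-6 + 15)*((5 - 1*5) + 12) = -4 + 9*((5 - 5) + 12) = -4 + 9*(0 + 12) = -4 + 9*12 = -4 + 108 = 104)
O + (-2 + F)*(-32) = 104 + (-2 - 1/25)*(-32) = 104 - 51/25*(-32) = 104 + 1632/25 = 4232/25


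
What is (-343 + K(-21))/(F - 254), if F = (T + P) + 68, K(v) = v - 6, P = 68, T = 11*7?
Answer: 370/41 ≈ 9.0244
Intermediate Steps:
T = 77
K(v) = -6 + v
F = 213 (F = (77 + 68) + 68 = 145 + 68 = 213)
(-343 + K(-21))/(F - 254) = (-343 + (-6 - 21))/(213 - 254) = (-343 - 27)/(-41) = -370*(-1/41) = 370/41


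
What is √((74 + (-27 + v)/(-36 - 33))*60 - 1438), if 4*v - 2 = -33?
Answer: 9*√19803/23 ≈ 55.066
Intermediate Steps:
v = -31/4 (v = ½ + (¼)*(-33) = ½ - 33/4 = -31/4 ≈ -7.7500)
√((74 + (-27 + v)/(-36 - 33))*60 - 1438) = √((74 + (-27 - 31/4)/(-36 - 33))*60 - 1438) = √((74 - 139/4/(-69))*60 - 1438) = √((74 - 139/4*(-1/69))*60 - 1438) = √((74 + 139/276)*60 - 1438) = √((20563/276)*60 - 1438) = √(102815/23 - 1438) = √(69741/23) = 9*√19803/23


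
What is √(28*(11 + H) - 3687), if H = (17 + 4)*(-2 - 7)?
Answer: I*√8671 ≈ 93.118*I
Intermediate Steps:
H = -189 (H = 21*(-9) = -189)
√(28*(11 + H) - 3687) = √(28*(11 - 189) - 3687) = √(28*(-178) - 3687) = √(-4984 - 3687) = √(-8671) = I*√8671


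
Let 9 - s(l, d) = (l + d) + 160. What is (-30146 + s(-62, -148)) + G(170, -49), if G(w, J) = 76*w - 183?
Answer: -17350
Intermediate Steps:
G(w, J) = -183 + 76*w
s(l, d) = -151 - d - l (s(l, d) = 9 - ((l + d) + 160) = 9 - ((d + l) + 160) = 9 - (160 + d + l) = 9 + (-160 - d - l) = -151 - d - l)
(-30146 + s(-62, -148)) + G(170, -49) = (-30146 + (-151 - 1*(-148) - 1*(-62))) + (-183 + 76*170) = (-30146 + (-151 + 148 + 62)) + (-183 + 12920) = (-30146 + 59) + 12737 = -30087 + 12737 = -17350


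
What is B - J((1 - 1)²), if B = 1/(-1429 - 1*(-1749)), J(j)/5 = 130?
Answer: -207999/320 ≈ -650.00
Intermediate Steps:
J(j) = 650 (J(j) = 5*130 = 650)
B = 1/320 (B = 1/(-1429 + 1749) = 1/320 ≈ 0.0031250)
B - J((1 - 1)²) = 1/320 - 1*650 = 1/320 - 650 = -207999/320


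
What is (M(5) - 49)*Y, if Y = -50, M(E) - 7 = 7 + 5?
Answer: 1500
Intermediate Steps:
M(E) = 19 (M(E) = 7 + (7 + 5) = 7 + 12 = 19)
(M(5) - 49)*Y = (19 - 49)*(-50) = -30*(-50) = 1500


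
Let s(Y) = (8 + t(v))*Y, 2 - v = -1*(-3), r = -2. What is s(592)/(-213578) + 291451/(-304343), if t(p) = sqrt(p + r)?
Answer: -31844445063/32500484627 - 296*I*sqrt(3)/106789 ≈ -0.97981 - 0.0048009*I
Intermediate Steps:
v = -1 (v = 2 - (-1)*(-3) = 2 - 1*3 = 2 - 3 = -1)
t(p) = sqrt(-2 + p) (t(p) = sqrt(p - 2) = sqrt(-2 + p))
s(Y) = Y*(8 + I*sqrt(3)) (s(Y) = (8 + sqrt(-2 - 1))*Y = (8 + sqrt(-3))*Y = (8 + I*sqrt(3))*Y = Y*(8 + I*sqrt(3)))
s(592)/(-213578) + 291451/(-304343) = (592*(8 + I*sqrt(3)))/(-213578) + 291451/(-304343) = (4736 + 592*I*sqrt(3))*(-1/213578) + 291451*(-1/304343) = (-2368/106789 - 296*I*sqrt(3)/106789) - 291451/304343 = -31844445063/32500484627 - 296*I*sqrt(3)/106789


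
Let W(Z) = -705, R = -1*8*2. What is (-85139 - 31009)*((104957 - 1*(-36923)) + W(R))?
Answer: -16397193900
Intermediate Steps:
R = -16 (R = -8*2 = -16)
(-85139 - 31009)*((104957 - 1*(-36923)) + W(R)) = (-85139 - 31009)*((104957 - 1*(-36923)) - 705) = -116148*((104957 + 36923) - 705) = -116148*(141880 - 705) = -116148*141175 = -16397193900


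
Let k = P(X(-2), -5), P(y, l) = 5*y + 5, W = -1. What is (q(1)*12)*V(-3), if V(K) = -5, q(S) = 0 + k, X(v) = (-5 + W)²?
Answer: -11100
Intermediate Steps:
X(v) = 36 (X(v) = (-5 - 1)² = (-6)² = 36)
P(y, l) = 5 + 5*y
k = 185 (k = 5 + 5*36 = 5 + 180 = 185)
q(S) = 185 (q(S) = 0 + 185 = 185)
(q(1)*12)*V(-3) = (185*12)*(-5) = 2220*(-5) = -11100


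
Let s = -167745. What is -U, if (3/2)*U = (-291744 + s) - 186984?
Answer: 430982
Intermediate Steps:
U = -430982 (U = 2*((-291744 - 167745) - 186984)/3 = 2*(-459489 - 186984)/3 = (⅔)*(-646473) = -430982)
-U = -1*(-430982) = 430982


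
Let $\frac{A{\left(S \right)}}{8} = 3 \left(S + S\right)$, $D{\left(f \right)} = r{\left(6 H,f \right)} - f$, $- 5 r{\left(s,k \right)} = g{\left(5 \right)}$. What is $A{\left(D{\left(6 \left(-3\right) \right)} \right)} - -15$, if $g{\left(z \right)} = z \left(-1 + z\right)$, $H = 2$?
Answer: $687$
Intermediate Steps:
$r{\left(s,k \right)} = -4$ ($r{\left(s,k \right)} = - \frac{5 \left(-1 + 5\right)}{5} = - \frac{5 \cdot 4}{5} = \left(- \frac{1}{5}\right) 20 = -4$)
$D{\left(f \right)} = -4 - f$
$A{\left(S \right)} = 48 S$ ($A{\left(S \right)} = 8 \cdot 3 \left(S + S\right) = 8 \cdot 3 \cdot 2 S = 8 \cdot 6 S = 48 S$)
$A{\left(D{\left(6 \left(-3\right) \right)} \right)} - -15 = 48 \left(-4 - 6 \left(-3\right)\right) - -15 = 48 \left(-4 - -18\right) + 15 = 48 \left(-4 + 18\right) + 15 = 48 \cdot 14 + 15 = 672 + 15 = 687$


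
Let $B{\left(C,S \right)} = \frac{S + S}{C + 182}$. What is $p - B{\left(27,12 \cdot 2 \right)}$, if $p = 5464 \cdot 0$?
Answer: $- \frac{48}{209} \approx -0.22967$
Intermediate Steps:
$B{\left(C,S \right)} = \frac{2 S}{182 + C}$
$p = 0$
$p - B{\left(27,12 \cdot 2 \right)} = 0 - \frac{2 \cdot 12 \cdot 2}{182 + 27} = 0 - 2 \cdot 24 \cdot \frac{1}{209} = 0 - \frac{48}{209} = - \frac{48}{209}$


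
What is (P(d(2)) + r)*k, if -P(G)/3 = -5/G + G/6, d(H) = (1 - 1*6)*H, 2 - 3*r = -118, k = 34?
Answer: 1479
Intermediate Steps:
r = 40 (r = ⅔ - ⅓*(-118) = ⅔ + 118/3 = 40)
d(H) = -5*H (d(H) = (1 - 6)*H = -5*H)
P(G) = 15/G - G/2 (P(G) = -3*(-5/G + G/6) = 15/G - G/2)
(P(d(2)) + r)*k = ((15/((-5*2)) - (-5)*2/2) + 40)*34 = ((15/(-10) - ½*(-10)) + 40)*34 = ((15*(-⅒) + 5) + 40)*34 = ((-3/2 + 5) + 40)*34 = (7/2 + 40)*34 = (87/2)*34 = 1479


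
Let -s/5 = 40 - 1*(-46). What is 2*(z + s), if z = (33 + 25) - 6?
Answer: -756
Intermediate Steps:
s = -430 (s = -5*(40 - 1*(-46)) = -5*(40 + 46) = -5*86 = -430)
z = 52 (z = 58 - 6 = 52)
2*(z + s) = 2*(52 - 430) = 2*(-378) = -756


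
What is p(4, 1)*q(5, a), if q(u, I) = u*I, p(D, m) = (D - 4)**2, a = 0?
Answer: 0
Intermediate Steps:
p(D, m) = (-4 + D)**2
q(u, I) = I*u
p(4, 1)*q(5, a) = (-4 + 4)**2*(0*5) = 0**2*0 = 0*0 = 0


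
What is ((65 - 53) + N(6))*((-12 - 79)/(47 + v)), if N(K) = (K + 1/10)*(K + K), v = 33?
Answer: -19383/200 ≈ -96.915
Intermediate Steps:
N(K) = 2*K*(1/10 + K) (N(K) = (K + 1/10)*(2*K) = (1/10 + K)*(2*K) = 2*K*(1/10 + K))
((65 - 53) + N(6))*((-12 - 79)/(47 + v)) = ((65 - 53) + (1/5)*6*(1 + 10*6))*((-12 - 79)/(47 + 33)) = (12 + (1/5)*6*(1 + 60))*(-91/80) = (12 + (1/5)*6*61)*(-91*1/80) = (12 + 366/5)*(-91/80) = (426/5)*(-91/80) = -19383/200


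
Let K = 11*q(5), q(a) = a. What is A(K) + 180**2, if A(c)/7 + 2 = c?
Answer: 32771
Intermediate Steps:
K = 55 (K = 11*5 = 55)
A(c) = -14 + 7*c
A(K) + 180**2 = (-14 + 7*55) + 180**2 = (-14 + 385) + 32400 = 371 + 32400 = 32771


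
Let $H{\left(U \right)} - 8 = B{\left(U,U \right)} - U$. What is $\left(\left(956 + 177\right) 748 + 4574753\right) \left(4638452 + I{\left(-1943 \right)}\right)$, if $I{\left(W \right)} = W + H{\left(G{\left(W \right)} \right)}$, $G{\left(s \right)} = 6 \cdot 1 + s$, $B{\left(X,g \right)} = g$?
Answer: $25140294028529$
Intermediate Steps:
$G{\left(s \right)} = 6 + s$
$H{\left(U \right)} = 8$ ($H{\left(U \right)} = 8 + \left(U - U\right) = 8 + 0 = 8$)
$I{\left(W \right)} = 8 + W$ ($I{\left(W \right)} = W + 8 = 8 + W$)
$\left(\left(956 + 177\right) 748 + 4574753\right) \left(4638452 + I{\left(-1943 \right)}\right) = \left(\left(956 + 177\right) 748 + 4574753\right) \left(4638452 + \left(8 - 1943\right)\right) = \left(1133 \cdot 748 + 4574753\right) \left(4638452 - 1935\right) = \left(847484 + 4574753\right) 4636517 = 5422237 \cdot 4636517 = 25140294028529$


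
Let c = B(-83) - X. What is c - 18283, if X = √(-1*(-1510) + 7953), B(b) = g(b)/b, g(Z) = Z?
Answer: -18282 - √9463 ≈ -18379.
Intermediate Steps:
B(b) = 1 (B(b) = b/b = 1)
X = √9463 (X = √(1510 + 7953) = √9463 ≈ 97.278)
c = 1 - √9463 ≈ -96.278
c - 18283 = (1 - √9463) - 18283 = -18282 - √9463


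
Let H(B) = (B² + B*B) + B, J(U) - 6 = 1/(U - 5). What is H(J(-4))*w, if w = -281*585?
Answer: -111325175/9 ≈ -1.2369e+7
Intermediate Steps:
J(U) = 6 + 1/(-5 + U) (J(U) = 6 + 1/(U - 5) = 6 + 1/(-5 + U))
H(B) = B + 2*B² (H(B) = (B² + B²) + B = 2*B² + B = B + 2*B²)
w = -164385
H(J(-4))*w = (((-29 + 6*(-4))/(-5 - 4))*(1 + 2*((-29 + 6*(-4))/(-5 - 4))))*(-164385) = (((-29 - 24)/(-9))*(1 + 2*((-29 - 24)/(-9))))*(-164385) = ((-⅑*(-53))*(1 + 2*(-⅑*(-53))))*(-164385) = (53*(1 + 2*(53/9))/9)*(-164385) = (53*(1 + 106/9)/9)*(-164385) = ((53/9)*(115/9))*(-164385) = (6095/81)*(-164385) = -111325175/9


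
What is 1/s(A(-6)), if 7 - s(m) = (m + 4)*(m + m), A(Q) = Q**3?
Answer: -1/91577 ≈ -1.0920e-5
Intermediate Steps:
s(m) = 7 - 2*m*(4 + m) (s(m) = 7 - (m + 4)*(m + m) = 7 - (4 + m)*2*m = 7 - 2*m*(4 + m))
1/s(A(-6)) = 1/(7 - 8*(-6)**3 - 2*((-6)**3)**2) = 1/(7 - 8*(-216) - 2*(-216)**2) = 1/(7 + 1728 - 2*46656) = 1/(7 + 1728 - 93312) = 1/(-91577) = -1/91577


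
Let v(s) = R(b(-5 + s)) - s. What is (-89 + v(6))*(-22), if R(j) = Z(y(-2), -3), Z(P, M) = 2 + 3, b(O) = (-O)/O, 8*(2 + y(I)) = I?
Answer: 1980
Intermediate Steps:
y(I) = -2 + I/8
b(O) = -1
Z(P, M) = 5
R(j) = 5
v(s) = 5 - s
(-89 + v(6))*(-22) = (-89 + (5 - 1*6))*(-22) = (-89 + (5 - 6))*(-22) = (-89 - 1)*(-22) = -90*(-22) = 1980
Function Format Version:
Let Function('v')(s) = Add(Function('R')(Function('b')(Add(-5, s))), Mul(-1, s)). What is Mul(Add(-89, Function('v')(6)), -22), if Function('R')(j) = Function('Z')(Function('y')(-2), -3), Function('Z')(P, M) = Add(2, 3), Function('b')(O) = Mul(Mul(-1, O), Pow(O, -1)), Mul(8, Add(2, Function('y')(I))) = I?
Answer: 1980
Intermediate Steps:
Function('y')(I) = Add(-2, Mul(Rational(1, 8), I))
Function('b')(O) = -1
Function('Z')(P, M) = 5
Function('R')(j) = 5
Function('v')(s) = Add(5, Mul(-1, s))
Mul(Add(-89, Function('v')(6)), -22) = Mul(Add(-89, Add(5, Mul(-1, 6))), -22) = Mul(Add(-89, Add(5, -6)), -22) = Mul(Add(-89, -1), -22) = Mul(-90, -22) = 1980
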